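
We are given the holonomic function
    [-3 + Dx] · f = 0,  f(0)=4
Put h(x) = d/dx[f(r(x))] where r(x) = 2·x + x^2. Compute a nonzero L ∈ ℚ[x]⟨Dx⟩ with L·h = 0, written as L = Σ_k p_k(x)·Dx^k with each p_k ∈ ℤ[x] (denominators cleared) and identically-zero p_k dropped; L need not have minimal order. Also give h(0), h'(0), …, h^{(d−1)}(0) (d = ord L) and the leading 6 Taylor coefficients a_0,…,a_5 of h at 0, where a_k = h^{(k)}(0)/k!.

f: a_k = 4, 12, 18, 18, 27/2, 81/10, …
L₀ from L_f via x↦r, Dx↦r'^{-1}Dx.
Differentiate: ansatz ord ≤ ord L₀ ⇒ L.
L = (7 + 12·x + 6·x^2) + (-1 - x)·Dx  (order 1).
h: a_k = 24, 168, 648, 1800, 3996, 37476/5, …
ICs: h(0) = 24.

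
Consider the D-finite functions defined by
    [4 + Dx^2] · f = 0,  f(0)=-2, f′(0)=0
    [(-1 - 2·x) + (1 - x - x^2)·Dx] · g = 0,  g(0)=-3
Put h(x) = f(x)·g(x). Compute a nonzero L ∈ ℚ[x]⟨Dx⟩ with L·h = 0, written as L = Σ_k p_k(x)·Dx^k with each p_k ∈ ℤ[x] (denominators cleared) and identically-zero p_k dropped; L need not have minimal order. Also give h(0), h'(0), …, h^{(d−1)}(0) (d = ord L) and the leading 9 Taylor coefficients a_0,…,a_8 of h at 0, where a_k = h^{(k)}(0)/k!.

L = (-2 + 4·x + 4·x^2) + (2 + 4·x)·Dx + (-1 + x + x^2)·Dx^2  (order 2).
h: a_k = 6, 6, 0, 6, 10, 16, 382/15, 622/15, 2344/35, …
ICs: h(0) = 6, h′(0) = 6.

f: a_k = -2, 0, 4, 0, -4/3, 0, 8/45, 0, -4/315, …
g: a_k = -3, -3, -6, -9, -15, -24, -39, -63, -102, …
h₀=f·g: eliminate ⇒ L₀, order ≤ 2·1.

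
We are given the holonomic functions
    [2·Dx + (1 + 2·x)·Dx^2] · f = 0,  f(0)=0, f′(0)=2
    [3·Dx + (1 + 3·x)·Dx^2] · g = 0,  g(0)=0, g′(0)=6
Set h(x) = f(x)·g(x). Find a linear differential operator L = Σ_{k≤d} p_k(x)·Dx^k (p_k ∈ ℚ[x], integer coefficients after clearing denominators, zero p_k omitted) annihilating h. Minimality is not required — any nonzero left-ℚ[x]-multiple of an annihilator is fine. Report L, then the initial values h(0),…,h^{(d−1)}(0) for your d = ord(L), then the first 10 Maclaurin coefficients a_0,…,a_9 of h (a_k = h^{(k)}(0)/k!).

f: a_k = 0, 2, -2, 8/3, -4, 32/5, -32/3, 128/7, -32, 512/9, …
g: a_k = 0, 6, -9, 18, -81/2, 486/5, -243, 4374/7, -6561/4, 4374, …
h₀=f·g: eliminate ⇒ L₀, order ≤ 2·2.
L = (156 + 720·x + 864·x^2)·Dx + (310 + 2244·x + 5400·x^2 + 4320·x^3)·Dx^2 + (88 + 860·x + 3132·x^2 + 5040·x^3 + 3024·x^4)·Dx^3 + (5 + 62·x + 305·x^2 + 744·x^3 + 900·x^4 + 432·x^5)·Dx^4  (order 4).
h: a_k = 0, 0, 12, -30, 70, -165, 1989/5, -982, 86724/35, -89247/14, …
ICs: h(0) = 0, h′(0) = 0, h′′(0) = 24, h′′′(0) = -180.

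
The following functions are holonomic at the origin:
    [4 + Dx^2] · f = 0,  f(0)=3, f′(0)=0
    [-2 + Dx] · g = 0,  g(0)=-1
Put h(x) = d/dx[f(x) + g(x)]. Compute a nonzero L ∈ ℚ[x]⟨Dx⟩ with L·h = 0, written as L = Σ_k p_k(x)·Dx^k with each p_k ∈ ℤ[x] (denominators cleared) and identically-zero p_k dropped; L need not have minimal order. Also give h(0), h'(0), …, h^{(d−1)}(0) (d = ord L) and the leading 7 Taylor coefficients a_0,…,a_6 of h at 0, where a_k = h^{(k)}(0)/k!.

f: a_k = 3, 0, -6, 0, 2, 0, -4/15, …
g: a_k = -1, -2, -2, -4/3, -2/3, -4/15, -4/45, …
f+g: L₀ = lclm(L_f,L_g), ord ≤ 2+1.
Differentiate: ansatz ord ≤ ord L₀ ⇒ L.
L = 8 - 4·Dx + 2·Dx^2 - Dx^3  (order 3).
h: a_k = -2, -16, -4, 16/3, -4/3, -32/15, -8/45, …
ICs: h(0) = -2, h′(0) = -16, h′′(0) = -8.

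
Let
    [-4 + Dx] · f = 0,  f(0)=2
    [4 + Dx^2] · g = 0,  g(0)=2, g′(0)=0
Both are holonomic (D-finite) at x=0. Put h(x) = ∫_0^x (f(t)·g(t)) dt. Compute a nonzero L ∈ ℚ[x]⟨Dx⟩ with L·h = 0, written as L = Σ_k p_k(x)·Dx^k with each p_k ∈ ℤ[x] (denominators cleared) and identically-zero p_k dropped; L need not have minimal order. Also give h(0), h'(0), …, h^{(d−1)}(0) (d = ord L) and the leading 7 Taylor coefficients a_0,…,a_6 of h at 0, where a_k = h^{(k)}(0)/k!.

f: a_k = 2, 8, 16, 64/3, 64/3, 256/15, 512/45, …
g: a_k = 2, 0, -4, 0, 4/3, 0, -8/45, …
Sym-product of L_f,L_g gives L₀ (≤ ord 2).
h=∫h₀ ⇒ L = L₀·Dx.
L = 20·Dx - 8·Dx^2 + Dx^3  (order 3).
h: a_k = 0, 4, 8, 8, 8/3, -56/15, -304/45, …
ICs: h(0) = 0, h′(0) = 4, h′′(0) = 16.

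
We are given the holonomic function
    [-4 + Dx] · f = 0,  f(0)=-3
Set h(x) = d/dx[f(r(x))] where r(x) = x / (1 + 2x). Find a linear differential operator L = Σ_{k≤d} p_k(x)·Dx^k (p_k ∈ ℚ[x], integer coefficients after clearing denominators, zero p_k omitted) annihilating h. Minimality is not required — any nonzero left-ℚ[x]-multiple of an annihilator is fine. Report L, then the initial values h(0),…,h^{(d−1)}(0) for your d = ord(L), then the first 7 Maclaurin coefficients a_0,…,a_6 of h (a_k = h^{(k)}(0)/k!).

L = -8·x + (-1 - 4·x - 4·x^2)·Dx  (order 1).
h: a_k = -12, 0, 48, -128, 192, -512/5, -1280/3, …
ICs: h(0) = -12.

f: a_k = -3, -12, -24, -32, -32, -128/5, -256/15, …
h₀=f(r): pull back L_f along r ⇒ L₀.
h=h₀': d/dx-closure on L₀ ⇒ L.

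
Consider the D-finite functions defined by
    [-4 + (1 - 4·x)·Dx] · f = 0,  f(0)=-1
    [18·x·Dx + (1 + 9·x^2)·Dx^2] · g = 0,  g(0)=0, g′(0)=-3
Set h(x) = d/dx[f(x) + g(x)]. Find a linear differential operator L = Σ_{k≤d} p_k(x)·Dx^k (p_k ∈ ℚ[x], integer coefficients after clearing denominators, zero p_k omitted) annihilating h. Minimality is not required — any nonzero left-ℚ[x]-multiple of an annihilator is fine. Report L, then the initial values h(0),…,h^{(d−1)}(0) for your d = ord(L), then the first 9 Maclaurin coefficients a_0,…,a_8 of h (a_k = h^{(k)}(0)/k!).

L = (-72 + 1152·x + 1944·x^2) + (57 - 72·x + 765·x^2 + 1944·x^3)·Dx + (-4 + 7·x + 63·x^3 + 324·x^4)·Dx^2  (order 2).
h: a_k = -7, -32, -165, -1024, -5363, -24576, -112501, -524288, -2378979, …
ICs: h(0) = -7, h′(0) = -32.

f: a_k = -1, -4, -16, -64, -256, -1024, -4096, -16384, -65536, …
g: a_k = 0, -3, 0, 9, 0, -243/5, 0, 2187/7, 0, …
Sum ⇒ L₀ = lclm(L_f,L_g) in ℚ(x)⟨Dx⟩.
h=h₀': d/dx-closure on L₀ ⇒ L.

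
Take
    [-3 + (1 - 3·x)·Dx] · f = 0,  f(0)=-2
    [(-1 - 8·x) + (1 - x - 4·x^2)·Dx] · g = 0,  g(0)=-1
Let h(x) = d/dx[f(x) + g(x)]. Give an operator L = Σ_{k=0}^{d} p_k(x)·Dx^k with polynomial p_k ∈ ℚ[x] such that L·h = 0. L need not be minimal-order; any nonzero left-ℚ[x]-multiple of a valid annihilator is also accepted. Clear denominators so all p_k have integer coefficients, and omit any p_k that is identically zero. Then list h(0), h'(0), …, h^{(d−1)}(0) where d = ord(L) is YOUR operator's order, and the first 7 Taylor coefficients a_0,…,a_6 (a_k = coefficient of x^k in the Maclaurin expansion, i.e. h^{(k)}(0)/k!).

L = (54 - 288·x + 1728·x^2 - 2304·x^3 + 1728·x^4) + (-42·x - 144·x^2 + 1248·x^3 - 2088·x^4 + 1728·x^5)·Dx + (-1 + 16·x - 71·x^2 + 96·x^3 + 72·x^4 - 312·x^5 + 288·x^6)·Dx^2  (order 2).
h: a_k = -7, -46, -189, -764, -2755, -9834, -33705, …
ICs: h(0) = -7, h′(0) = -46.

f: a_k = -2, -6, -18, -54, -162, -486, -1458, …
g: a_k = -1, -1, -5, -9, -29, -65, -181, …
Weyl lclm of L_f,L_g ⇒ L₀ (ord ≤ 2).
Derive L from L₀ (diff closure).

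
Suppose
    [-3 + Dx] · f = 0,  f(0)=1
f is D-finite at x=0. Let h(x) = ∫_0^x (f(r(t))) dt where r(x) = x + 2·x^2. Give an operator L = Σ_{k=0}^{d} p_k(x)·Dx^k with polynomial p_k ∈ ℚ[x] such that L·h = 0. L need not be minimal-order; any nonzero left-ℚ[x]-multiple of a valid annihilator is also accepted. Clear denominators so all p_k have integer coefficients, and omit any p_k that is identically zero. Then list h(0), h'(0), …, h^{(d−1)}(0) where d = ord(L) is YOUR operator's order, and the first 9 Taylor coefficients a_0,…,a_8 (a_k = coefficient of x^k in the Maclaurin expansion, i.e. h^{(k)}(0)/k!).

f: a_k = 1, 3, 9/2, 9/2, 27/8, 81/40, 81/80, 243/560, 729/4480, …
f∘r: x↦r, Dx↦Dx/r' in L_f ⇒ L₀.
∫: right-multiply L₀ by Dx.
L = (-3 - 12·x)·Dx + Dx^2  (order 2).
h: a_k = 0, 1, 3/2, 7/2, 45/8, 387/40, 1107/80, 11061/560, 112887/4480, …
ICs: h(0) = 0, h′(0) = 1.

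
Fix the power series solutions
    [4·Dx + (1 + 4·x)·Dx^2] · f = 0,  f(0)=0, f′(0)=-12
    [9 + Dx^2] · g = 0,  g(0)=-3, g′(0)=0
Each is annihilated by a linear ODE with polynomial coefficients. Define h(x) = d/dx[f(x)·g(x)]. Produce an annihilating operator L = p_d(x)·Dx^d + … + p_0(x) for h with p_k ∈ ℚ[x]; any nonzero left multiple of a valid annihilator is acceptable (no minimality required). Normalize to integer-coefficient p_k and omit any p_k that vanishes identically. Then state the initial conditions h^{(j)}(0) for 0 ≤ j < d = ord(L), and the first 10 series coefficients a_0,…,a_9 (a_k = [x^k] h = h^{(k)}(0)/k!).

f: a_k = 0, -12, 24, -64, 192, -3072/5, 2048, -49152/7, 24576, -262144/3, …
g: a_k = -3, 0, 27/2, 0, -81/8, 0, 243/80, 0, -2187/4480, 0, …
L₀ := L_f ⊗_s L_g (sym. prod.), ord ≤ 4.
h=h₀': d/dx-closure on L₀ ⇒ L.
L = (-153603 - 635688·x - 3184272·x^2 - 4292352·x^3 + 12503808·x^4 + 40310784·x^5 + 26873856·x^6) + (-47736 - 304992·x - 311040·x^2 + 2073600·x^3 + 7464960·x^4 + 5971968·x^5)·Dx + (-19110 - 88272·x - 352800·x^2 + 41472·x^3 + 3773952·x^4 + 8957952·x^5 + 5971968·x^6)·Dx^2 + (-5304 - 33888·x - 34560·x^2 + 230400·x^3 + 829440·x^4 + 663552·x^5)·Dx^3 + (-227 - 1960·x + 112·x^2 + 57600·x^3 + 264960·x^4 + 497664·x^5 + 331776·x^6)·Dx^4  (order 4).
h: a_k = 36, -144, 90, -1008, 11007/2, -22770, 1873521/20, -1918044/5, 1747701801/1120, -353979873/56, …
ICs: h(0) = 36, h′(0) = -144, h′′(0) = 180, h′′′(0) = -6048.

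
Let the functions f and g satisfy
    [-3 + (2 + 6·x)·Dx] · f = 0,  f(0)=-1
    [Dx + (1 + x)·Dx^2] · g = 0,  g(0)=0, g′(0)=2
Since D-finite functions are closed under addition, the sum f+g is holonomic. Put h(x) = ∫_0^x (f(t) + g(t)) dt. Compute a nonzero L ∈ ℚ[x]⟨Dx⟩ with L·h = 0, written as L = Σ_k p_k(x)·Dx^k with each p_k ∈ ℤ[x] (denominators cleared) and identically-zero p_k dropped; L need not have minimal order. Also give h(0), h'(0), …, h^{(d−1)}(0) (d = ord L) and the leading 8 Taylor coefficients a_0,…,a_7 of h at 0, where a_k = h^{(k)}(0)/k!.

f: a_k = -1, -3/2, 9/8, -27/16, 405/128, -1701/256, 15309/1024, -72171/2048, …
g: a_k = 0, 2, -1, 2/3, -1/2, 2/5, -1/3, 2/7, …
f+g: L₀ = lclm(L_f,L_g), ord ≤ 1+2.
Integrate: L := L₀·Dx.
L = (-15 + 9·x)·Dx^2 + (-19 - 6·x + 45·x^2)·Dx^3 + (-2 - 2·x + 18·x^2 + 18·x^3)·Dx^4  (order 4).
h: a_k = 0, -1, 1/4, 1/24, -49/192, 341/640, -7993/7680, 44903/21504, …
ICs: h(0) = 0, h′(0) = -1, h′′(0) = 1/2, h′′′(0) = 1/4.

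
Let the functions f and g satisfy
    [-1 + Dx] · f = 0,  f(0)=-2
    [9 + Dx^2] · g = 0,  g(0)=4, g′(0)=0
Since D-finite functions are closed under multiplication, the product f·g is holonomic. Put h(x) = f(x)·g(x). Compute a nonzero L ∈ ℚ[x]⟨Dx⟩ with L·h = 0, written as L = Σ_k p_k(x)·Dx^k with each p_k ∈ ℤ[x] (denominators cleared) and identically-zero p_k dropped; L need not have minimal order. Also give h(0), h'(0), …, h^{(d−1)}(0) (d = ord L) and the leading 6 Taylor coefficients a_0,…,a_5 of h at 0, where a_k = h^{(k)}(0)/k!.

f: a_k = -2, -2, -1, -1/3, -1/12, -1/60, …
g: a_k = 4, 0, -18, 0, 27/2, 0, …
Product ⇒ symmetric product L₀, ord ≤ 2.
L = 10 - 2·Dx + Dx^2  (order 2).
h: a_k = -8, -8, 32, 104/3, -28/3, -316/15, …
ICs: h(0) = -8, h′(0) = -8.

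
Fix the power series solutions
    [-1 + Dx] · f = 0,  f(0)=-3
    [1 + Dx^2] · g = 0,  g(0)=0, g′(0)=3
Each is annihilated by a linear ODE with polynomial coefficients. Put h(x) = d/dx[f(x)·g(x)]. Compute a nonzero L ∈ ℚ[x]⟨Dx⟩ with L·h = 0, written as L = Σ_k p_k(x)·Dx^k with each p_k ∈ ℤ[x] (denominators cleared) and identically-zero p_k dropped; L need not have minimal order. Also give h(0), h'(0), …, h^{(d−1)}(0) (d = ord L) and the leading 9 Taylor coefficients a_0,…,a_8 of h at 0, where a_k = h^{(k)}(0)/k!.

f: a_k = -3, -3, -3/2, -1/2, -1/8, -1/40, -1/240, -1/1680, -1/13440, …
g: a_k = 0, 3, 0, -1/2, 0, 1/40, 0, -1/1680, 0, …
Sym-product of L_f,L_g gives L₀ (≤ ord 2).
Differentiate: ansatz ord ≤ ord L₀ ⇒ L.
L = 2 - 2·Dx + Dx^2  (order 2).
h: a_k = -9, -18, -9, 0, 3/2, 3/5, 1/10, 0, -1/280, …
ICs: h(0) = -9, h′(0) = -18.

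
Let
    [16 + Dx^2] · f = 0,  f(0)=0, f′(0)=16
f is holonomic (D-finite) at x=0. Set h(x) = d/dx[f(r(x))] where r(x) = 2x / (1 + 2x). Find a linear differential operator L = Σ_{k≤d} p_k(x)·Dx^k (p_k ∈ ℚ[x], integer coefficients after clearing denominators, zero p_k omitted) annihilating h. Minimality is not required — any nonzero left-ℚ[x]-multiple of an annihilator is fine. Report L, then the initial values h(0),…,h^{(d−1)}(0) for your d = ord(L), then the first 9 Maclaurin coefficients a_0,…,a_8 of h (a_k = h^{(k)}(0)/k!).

f: a_k = 0, 16, 0, -128/3, 0, 512/15, 0, -4096/315, 0, …
f∘r: x↦r, Dx↦Dx/r' in L_f ⇒ L₀.
Differentiate: ansatz ord ≤ ord L₀ ⇒ L.
L = (88 + 96·x + 96·x^2) + (12 + 72·x + 144·x^2 + 96·x^3)·Dx + (1 + 8·x + 24·x^2 + 32·x^3 + 16·x^4)·Dx^2  (order 2).
h: a_k = 32, -128, -640, 7168, -98816/3, 92160, -5040128/45, -20611072/45, 246603776/63, …
ICs: h(0) = 32, h′(0) = -128.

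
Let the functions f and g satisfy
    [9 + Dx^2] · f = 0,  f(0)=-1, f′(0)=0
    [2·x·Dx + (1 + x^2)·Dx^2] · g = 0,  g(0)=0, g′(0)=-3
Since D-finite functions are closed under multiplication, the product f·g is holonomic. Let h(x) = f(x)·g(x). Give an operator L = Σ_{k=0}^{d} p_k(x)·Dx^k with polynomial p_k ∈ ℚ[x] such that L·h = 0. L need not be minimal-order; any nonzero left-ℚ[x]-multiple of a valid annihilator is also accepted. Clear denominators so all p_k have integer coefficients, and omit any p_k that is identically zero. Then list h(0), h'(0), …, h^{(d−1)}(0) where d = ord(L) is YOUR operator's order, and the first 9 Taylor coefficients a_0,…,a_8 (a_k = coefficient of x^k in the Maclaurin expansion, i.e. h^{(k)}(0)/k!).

f: a_k = -1, 0, 9/2, 0, -27/8, 0, 81/80, 0, -729/4480, …
g: a_k = 0, -3, 0, 1, 0, -3/5, 0, 3/7, 0, …
Sym-product of L_f,L_g gives L₀ (≤ ord 4).
L = (1170 + 3834·x^2 + 4779·x^4 + 2916·x^6 + 729·x^8) + (396·x + 1044·x^3 + 972·x^5 + 324·x^7)·Dx + (220 + 768·x^2 + 1026·x^4 + 648·x^6 + 162·x^8)·Dx^2 + (44·x + 116·x^3 + 108·x^5 + 36·x^7)·Dx^3 + (10 + 38·x^2 + 55·x^4 + 36·x^6 + 9·x^8)·Dx^4  (order 4).
h: a_k = 0, 3, 0, -29/2, 0, 609/40, 0, -5343/560, 0, …
ICs: h(0) = 0, h′(0) = 3, h′′(0) = 0, h′′′(0) = -87.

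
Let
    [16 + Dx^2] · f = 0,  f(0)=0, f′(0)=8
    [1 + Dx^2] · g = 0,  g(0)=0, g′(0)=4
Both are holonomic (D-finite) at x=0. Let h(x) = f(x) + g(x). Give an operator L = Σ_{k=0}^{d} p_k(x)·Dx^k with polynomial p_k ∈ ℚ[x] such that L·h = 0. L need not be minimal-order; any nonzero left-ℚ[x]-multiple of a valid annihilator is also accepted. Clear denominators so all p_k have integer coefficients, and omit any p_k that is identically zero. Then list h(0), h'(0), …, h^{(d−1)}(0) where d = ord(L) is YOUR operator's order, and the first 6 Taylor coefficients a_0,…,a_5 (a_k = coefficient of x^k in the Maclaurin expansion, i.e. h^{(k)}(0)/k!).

L = 16 + 17·Dx^2 + Dx^4  (order 4).
h: a_k = 0, 12, 0, -22, 0, 171/10, …
ICs: h(0) = 0, h′(0) = 12, h′′(0) = 0, h′′′(0) = -132.

f: a_k = 0, 8, 0, -64/3, 0, 256/15, …
g: a_k = 0, 4, 0, -2/3, 0, 1/30, …
Weyl lclm of L_f,L_g ⇒ L₀ (ord ≤ 4).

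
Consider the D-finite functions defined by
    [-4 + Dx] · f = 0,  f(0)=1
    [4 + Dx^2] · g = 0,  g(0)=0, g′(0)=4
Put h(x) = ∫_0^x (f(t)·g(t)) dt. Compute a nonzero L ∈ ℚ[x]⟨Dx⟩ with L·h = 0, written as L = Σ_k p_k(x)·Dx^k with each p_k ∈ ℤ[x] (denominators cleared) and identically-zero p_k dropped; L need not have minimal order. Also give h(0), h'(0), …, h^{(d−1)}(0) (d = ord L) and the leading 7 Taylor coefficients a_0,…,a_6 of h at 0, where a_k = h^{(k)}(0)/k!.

L = 20·Dx - 8·Dx^2 + Dx^3  (order 3).
h: a_k = 0, 0, 2, 16/3, 22/3, 32/5, 164/45, …
ICs: h(0) = 0, h′(0) = 0, h′′(0) = 4.

f: a_k = 1, 4, 8, 32/3, 32/3, 128/15, 256/45, …
g: a_k = 0, 4, 0, -8/3, 0, 8/15, 0, …
f·g: L₀ = L_f ⊗_s L_g, ord ≤ 1·2.
∫: right-multiply L₀ by Dx.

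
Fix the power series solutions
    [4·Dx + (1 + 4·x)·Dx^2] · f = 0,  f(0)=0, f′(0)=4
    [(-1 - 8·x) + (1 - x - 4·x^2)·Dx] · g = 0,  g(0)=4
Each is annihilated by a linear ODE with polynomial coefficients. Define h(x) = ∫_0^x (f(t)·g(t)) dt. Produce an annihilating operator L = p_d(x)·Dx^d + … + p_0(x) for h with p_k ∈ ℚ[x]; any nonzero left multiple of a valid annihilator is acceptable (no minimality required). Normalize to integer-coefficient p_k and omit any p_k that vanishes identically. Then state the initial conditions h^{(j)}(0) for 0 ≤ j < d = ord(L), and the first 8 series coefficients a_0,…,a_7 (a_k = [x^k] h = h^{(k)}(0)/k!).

f: a_k = 0, 4, -8, 64/3, -64, 1024/5, -2048/3, 16384/7, …
g: a_k = 4, 4, 20, 36, 116, 260, 724, 1764, …
Sym-product of L_f,L_g gives L₀ (≤ ord 2).
∫: right-multiply L₀ by Dx.
L = (12 + 64·x)·Dx + (-2 + 28·x + 80·x^2)·Dx^2 + (-1 - 3·x + 8·x^2 + 16·x^3)·Dx^3  (order 3).
h: a_k = 0, 0, 8, -16/3, 100/3, -112/3, 8744/45, -34672/105, …
ICs: h(0) = 0, h′(0) = 0, h′′(0) = 16.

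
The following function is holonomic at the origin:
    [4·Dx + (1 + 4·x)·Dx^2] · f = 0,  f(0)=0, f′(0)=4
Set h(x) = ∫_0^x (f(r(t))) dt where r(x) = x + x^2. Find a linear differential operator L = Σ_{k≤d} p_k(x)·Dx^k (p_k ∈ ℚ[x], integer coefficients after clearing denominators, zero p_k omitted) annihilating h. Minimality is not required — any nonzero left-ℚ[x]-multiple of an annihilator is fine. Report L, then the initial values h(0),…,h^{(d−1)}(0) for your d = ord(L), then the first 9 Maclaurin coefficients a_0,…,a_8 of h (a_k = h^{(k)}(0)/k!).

L = 2·Dx^2 + (1 + 2·x)·Dx^3  (order 3).
h: a_k = 0, 0, 2, -4/3, 4/3, -8/5, 32/15, -64/21, 32/7, …
ICs: h(0) = 0, h′(0) = 0, h′′(0) = 4.

f: a_k = 0, 4, -8, 64/3, -64, 1024/5, -2048/3, 16384/7, -8192, …
Substitute x→r, Dx→(1/r')Dx; clear ⇒ L₀.
h=∫h₀ ⇒ L = L₀·Dx.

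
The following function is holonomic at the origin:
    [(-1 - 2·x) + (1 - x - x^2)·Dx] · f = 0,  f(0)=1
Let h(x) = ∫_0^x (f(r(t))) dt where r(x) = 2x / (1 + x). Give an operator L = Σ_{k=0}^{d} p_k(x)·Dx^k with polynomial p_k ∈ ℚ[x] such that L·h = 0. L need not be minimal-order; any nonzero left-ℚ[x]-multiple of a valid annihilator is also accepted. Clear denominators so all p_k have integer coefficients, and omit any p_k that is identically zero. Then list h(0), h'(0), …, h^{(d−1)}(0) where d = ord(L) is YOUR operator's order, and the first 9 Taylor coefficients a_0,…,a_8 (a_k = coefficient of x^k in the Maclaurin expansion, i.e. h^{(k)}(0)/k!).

L = (2 + 10·x)·Dx + (-1 - x + 5·x^2 + 5·x^3)·Dx^2  (order 2).
h: a_k = 0, 1, 1, 2, 5/2, 6, 25/3, 150/7, 125/4, …
ICs: h(0) = 0, h′(0) = 1.

f: a_k = 1, 1, 2, 3, 5, 8, 13, 21, 34, …
L₀ from L_f via x↦r, Dx↦r'^{-1}Dx.
h=∫h₀ ⇒ L = L₀·Dx.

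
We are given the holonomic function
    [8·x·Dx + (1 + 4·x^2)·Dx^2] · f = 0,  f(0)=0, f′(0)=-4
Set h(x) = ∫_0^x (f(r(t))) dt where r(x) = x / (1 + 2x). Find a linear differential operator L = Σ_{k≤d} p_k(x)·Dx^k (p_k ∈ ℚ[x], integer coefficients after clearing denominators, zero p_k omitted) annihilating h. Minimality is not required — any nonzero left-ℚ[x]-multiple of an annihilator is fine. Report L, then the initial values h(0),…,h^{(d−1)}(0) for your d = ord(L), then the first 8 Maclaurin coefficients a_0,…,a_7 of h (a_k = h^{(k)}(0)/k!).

f: a_k = 0, -4, 0, 16/3, 0, -64/5, 0, 256/7, …
h₀=f(r): pull back L_f along r ⇒ L₀.
h=∫₀ˣh₀: take L = L₀·Dx.
L = (4 + 16·x)·Dx^2 + (1 + 4·x + 8·x^2)·Dx^3  (order 3).
h: a_k = 0, 0, -2, 8/3, -8/3, 0, 128/15, -512/21, …
ICs: h(0) = 0, h′(0) = 0, h′′(0) = -4.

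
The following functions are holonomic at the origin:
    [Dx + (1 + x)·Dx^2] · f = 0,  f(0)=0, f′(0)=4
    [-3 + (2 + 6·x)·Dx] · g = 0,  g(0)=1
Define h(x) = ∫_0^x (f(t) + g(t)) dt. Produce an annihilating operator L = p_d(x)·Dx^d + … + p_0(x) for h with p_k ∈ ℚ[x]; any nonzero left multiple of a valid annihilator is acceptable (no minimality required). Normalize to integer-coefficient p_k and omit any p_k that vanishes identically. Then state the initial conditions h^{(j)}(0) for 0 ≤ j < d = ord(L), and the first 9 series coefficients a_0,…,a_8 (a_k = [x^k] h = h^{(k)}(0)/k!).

L = (-15 + 9·x)·Dx^2 + (-19 - 6·x + 45·x^2)·Dx^3 + (-2 - 2·x + 18·x^2 + 18·x^3)·Dx^4  (order 4).
h: a_k = 0, 1, 11/4, -25/24, 145/192, -533/640, 9529/7680, -47975/21504, 513389/114688, …
ICs: h(0) = 0, h′(0) = 1, h′′(0) = 11/2, h′′′(0) = -25/4.

f: a_k = 0, 4, -2, 4/3, -1, 4/5, -2/3, 4/7, -1/2, …
g: a_k = 1, 3/2, -9/8, 27/16, -405/128, 1701/256, -15309/1024, 72171/2048, -2814669/32768, …
Sum ⇒ L₀ = lclm(L_f,L_g) in ℚ(x)⟨Dx⟩.
h=∫₀ˣh₀: take L = L₀·Dx.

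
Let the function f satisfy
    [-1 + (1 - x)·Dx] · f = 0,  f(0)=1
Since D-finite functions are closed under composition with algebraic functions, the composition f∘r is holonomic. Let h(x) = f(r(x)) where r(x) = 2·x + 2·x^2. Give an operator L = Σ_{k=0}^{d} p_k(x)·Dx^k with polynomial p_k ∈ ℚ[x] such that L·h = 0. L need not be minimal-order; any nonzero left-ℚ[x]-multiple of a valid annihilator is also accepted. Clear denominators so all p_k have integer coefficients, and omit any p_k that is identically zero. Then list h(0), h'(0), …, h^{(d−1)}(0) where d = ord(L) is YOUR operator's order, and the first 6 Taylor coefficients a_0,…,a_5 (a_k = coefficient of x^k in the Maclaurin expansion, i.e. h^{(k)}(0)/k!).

f: a_k = 1, 1, 1, 1, 1, 1, …
Substitute x→r, Dx→(1/r')Dx; clear ⇒ L₀.
L = (2 + 4·x) + (-1 + 2·x + 2·x^2)·Dx  (order 1).
h: a_k = 1, 2, 6, 16, 44, 120, …
ICs: h(0) = 1.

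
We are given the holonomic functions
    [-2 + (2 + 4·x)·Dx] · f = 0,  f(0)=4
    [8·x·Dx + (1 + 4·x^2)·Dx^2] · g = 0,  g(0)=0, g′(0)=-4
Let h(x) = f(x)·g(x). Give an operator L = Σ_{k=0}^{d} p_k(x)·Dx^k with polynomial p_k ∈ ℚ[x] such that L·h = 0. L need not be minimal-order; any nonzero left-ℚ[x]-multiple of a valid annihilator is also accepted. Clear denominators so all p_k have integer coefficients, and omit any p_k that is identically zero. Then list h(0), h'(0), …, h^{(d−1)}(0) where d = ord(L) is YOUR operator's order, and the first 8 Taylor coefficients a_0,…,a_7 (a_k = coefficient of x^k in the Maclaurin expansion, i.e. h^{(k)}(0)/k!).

f: a_k = 4, 4, -2, 2, -5/2, 7/2, -21/4, 33/4, …
g: a_k = 0, -4, 0, 16/3, 0, -64/5, 0, 256/7, …
Product ⇒ symmetric product L₀, ord ≤ 2.
L = (3 - 8·x - 4·x^2) + (-2 + 4·x + 24·x^2 + 16·x^3)·Dx + (1 + 4·x + 8·x^2 + 16·x^3 + 16·x^4)·Dx^2  (order 2).
h: a_k = 0, -16, -16, 88/3, 40/3, -778/15, -818/15, 18853/105, …
ICs: h(0) = 0, h′(0) = -16.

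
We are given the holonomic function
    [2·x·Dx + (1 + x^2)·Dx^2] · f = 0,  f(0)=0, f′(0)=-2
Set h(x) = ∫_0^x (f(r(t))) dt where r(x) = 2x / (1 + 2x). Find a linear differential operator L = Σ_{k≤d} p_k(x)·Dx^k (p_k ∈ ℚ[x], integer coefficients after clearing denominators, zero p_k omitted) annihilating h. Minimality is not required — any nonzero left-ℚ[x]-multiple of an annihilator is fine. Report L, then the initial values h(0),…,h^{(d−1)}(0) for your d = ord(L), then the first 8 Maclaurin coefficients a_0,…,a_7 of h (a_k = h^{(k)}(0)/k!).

f: a_k = 0, -2, 0, 2/3, 0, -2/5, 0, 2/7, …
h₀=f(r): pull back L_f along r ⇒ L₀.
Integrate: L := L₀·Dx.
L = (4 + 16·x)·Dx^2 + (1 + 4·x + 8·x^2)·Dx^3  (order 3).
h: a_k = 0, 0, -2, 8/3, -8/3, 0, 128/15, -512/21, …
ICs: h(0) = 0, h′(0) = 0, h′′(0) = -4.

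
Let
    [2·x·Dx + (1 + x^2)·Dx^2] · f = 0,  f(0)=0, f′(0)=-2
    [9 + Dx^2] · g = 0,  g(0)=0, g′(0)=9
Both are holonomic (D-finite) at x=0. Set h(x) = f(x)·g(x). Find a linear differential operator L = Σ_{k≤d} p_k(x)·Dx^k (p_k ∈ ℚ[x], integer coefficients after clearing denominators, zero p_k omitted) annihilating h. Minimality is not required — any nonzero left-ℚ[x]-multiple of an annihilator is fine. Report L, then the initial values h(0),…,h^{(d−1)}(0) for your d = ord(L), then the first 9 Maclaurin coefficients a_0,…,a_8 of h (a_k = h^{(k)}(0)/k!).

f: a_k = 0, -2, 0, 2/3, 0, -2/5, 0, 2/7, 0, …
g: a_k = 0, 9, 0, -27/2, 0, 243/40, 0, -729/560, 0, …
L₀ := L_f ⊗_s L_g (sym. prod.), ord ≤ 4.
L = (1170 + 3834·x^2 + 4779·x^4 + 2916·x^6 + 729·x^8) + (396·x + 1044·x^3 + 972·x^5 + 324·x^7)·Dx + (220 + 768·x^2 + 1026·x^4 + 648·x^6 + 162·x^8)·Dx^2 + (44·x + 116·x^3 + 108·x^5 + 36·x^7)·Dx^3 + (10 + 38·x^2 + 55·x^4 + 36·x^6 + 9·x^8)·Dx^4  (order 4).
h: a_k = 0, 0, -18, 0, 33, 0, -99/4, 0, 117/8, …
ICs: h(0) = 0, h′(0) = 0, h′′(0) = -36, h′′′(0) = 0.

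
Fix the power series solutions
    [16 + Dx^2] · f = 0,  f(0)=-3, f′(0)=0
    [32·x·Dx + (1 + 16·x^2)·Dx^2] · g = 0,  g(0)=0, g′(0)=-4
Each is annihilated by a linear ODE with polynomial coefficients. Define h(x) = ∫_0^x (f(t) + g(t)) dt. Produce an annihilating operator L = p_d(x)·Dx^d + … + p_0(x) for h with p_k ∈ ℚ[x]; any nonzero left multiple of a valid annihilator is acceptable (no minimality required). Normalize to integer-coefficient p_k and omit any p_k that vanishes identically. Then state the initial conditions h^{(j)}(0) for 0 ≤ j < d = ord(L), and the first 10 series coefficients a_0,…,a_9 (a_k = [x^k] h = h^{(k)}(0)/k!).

f: a_k = -3, 0, 24, 0, -32, 0, 256/15, 0, -512/105, 0, …
g: a_k = 0, -4, 0, 64/3, 0, -1024/5, 0, 16384/7, 0, -262144/9, …
f+g: L₀ = lclm(L_f,L_g), ord ≤ 2+2.
∫: right-multiply L₀ by Dx.
L = (-5632·x + 114688·x^3 + 131072·x^5)·Dx^2 + (-16 + 1792·x^2 + 36864·x^4 + 65536·x^6)·Dx^3 + (-352·x + 7168·x^3 + 8192·x^5)·Dx^4 + (-1 + 112·x^2 + 2304·x^4 + 4096·x^6)·Dx^5  (order 5).
h: a_k = 0, -3, -2, 8, 16/3, -32/5, -512/15, 256/105, 2048/7, -512/945, …
ICs: h(0) = 0, h′(0) = -3, h′′(0) = -4, h′′′(0) = 48, h′′′′(0) = 128.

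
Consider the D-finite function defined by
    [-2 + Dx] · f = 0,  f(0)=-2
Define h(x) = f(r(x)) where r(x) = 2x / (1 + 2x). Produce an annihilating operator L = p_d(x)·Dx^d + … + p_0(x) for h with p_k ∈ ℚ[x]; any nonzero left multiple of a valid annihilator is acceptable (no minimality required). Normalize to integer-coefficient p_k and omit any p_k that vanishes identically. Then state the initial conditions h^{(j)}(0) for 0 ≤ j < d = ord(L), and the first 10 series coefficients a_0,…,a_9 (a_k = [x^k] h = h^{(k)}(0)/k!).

L = -4 + (1 + 4·x + 4·x^2)·Dx  (order 1).
h: a_k = -2, -8, 0, 32/3, -64/3, 128/5, -512/45, -2560/63, 16384/105, -145408/405, …
ICs: h(0) = -2.

f: a_k = -2, -4, -4, -8/3, -4/3, -8/15, -8/45, -16/315, -4/315, -8/2835, …
f∘r: x↦r, Dx↦Dx/r' in L_f ⇒ L₀.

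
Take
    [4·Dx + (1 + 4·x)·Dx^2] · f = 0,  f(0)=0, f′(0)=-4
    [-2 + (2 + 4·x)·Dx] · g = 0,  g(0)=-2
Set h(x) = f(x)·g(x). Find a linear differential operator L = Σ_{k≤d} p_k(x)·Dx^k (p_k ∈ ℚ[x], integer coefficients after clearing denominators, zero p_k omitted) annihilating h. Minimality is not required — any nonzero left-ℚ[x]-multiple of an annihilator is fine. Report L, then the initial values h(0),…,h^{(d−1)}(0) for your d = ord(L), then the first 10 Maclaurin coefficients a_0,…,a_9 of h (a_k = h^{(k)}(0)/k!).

f: a_k = 0, -4, 8, -64/3, 64, -1024/5, 2048/3, -16384/7, 8192, -262144/9, …
g: a_k = -2, -2, 1, -1, 5/4, -7/4, 21/8, -33/8, 429/64, -715/64, …
Sym-product of L_f,L_g gives L₀ (≤ ord 2).
L = (-1 + 4·x) + (2 + 4·x)·Dx + (1 + 8·x + 20·x^2 + 16·x^3)·Dx^2  (order 2).
h: a_k = 0, 8, -8, 68/3, -220/3, 3709/15, -4267/5, 209709/70, -746239/70, 38670077/1008, …
ICs: h(0) = 0, h′(0) = 8.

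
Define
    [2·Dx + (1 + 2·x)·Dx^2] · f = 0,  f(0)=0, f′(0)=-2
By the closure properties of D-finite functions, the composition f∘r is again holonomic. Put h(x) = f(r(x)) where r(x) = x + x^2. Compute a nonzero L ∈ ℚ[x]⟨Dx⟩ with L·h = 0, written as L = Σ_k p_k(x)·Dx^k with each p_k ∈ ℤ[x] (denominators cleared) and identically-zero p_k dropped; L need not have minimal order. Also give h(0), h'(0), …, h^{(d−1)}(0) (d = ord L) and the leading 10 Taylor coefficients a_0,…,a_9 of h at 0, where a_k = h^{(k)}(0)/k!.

f: a_k = 0, -2, 2, -8/3, 4, -32/5, 32/3, -128/7, 32, -512/9, …
Substitute x→r, Dx→(1/r')Dx; clear ⇒ L₀.
L = (4·x + 4·x^2)·Dx + (1 + 4·x + 6·x^2 + 4·x^3)·Dx^2  (order 2).
h: a_k = 0, -2, 0, 4/3, -2, 8/5, 0, -16/7, 4, -32/9, …
ICs: h(0) = 0, h′(0) = -2.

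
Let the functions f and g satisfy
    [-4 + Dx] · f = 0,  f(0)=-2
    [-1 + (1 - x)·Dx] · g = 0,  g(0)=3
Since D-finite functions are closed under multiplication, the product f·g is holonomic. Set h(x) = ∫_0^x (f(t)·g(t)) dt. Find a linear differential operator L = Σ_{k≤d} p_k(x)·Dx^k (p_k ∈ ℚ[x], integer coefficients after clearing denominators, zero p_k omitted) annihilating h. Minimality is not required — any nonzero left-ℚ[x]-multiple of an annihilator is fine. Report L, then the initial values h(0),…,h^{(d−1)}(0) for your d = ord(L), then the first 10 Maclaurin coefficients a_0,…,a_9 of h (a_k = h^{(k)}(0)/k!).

L = (5 - 4·x)·Dx + (-1 + x)·Dx^2  (order 2).
h: a_k = 0, -6, -15, -26, -71/2, -206/5, -643/15, -874/21, -16319/420, -33662/945, …
ICs: h(0) = 0, h′(0) = -6.

f: a_k = -2, -8, -16, -64/3, -64/3, -256/15, -512/45, -2048/315, -1024/315, -4096/2835, …
g: a_k = 3, 3, 3, 3, 3, 3, 3, 3, 3, 3, …
h₀=f·g: eliminate ⇒ L₀, order ≤ 1·1.
h=∫₀ˣh₀: take L = L₀·Dx.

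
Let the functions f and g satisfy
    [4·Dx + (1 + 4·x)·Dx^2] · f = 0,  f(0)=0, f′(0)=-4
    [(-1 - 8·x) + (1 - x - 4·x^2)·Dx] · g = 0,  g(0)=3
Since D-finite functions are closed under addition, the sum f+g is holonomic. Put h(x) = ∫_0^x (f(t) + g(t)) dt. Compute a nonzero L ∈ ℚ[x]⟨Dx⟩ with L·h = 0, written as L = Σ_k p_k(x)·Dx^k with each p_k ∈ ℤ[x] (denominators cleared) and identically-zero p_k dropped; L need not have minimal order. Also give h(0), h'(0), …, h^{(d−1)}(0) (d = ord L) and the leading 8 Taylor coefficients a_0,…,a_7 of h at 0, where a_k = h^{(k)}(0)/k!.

L = (-268 - 1616·x - 5504·x^2 - 4608·x^3 - 6144·x^4)·Dx^2 + (-11 - 360·x - 3008·x^2 - 7680·x^3 - 9472·x^4 - 10240·x^5)·Dx^3 + (7 + 67·x + 154·x^2 - 136·x^3 - 928·x^4 - 2176·x^5 - 2048·x^6)·Dx^4  (order 4).
h: a_k = 0, 3, -1/2, 23/3, 17/12, 151/5, -49/30, 3677/21, …
ICs: h(0) = 0, h′(0) = 3, h′′(0) = -1, h′′′(0) = 46.

f: a_k = 0, -4, 8, -64/3, 64, -1024/5, 2048/3, -16384/7, …
g: a_k = 3, 3, 15, 27, 87, 195, 543, 1323, …
Weyl lclm of L_f,L_g ⇒ L₀ (ord ≤ 3).
h=∫h₀ ⇒ L = L₀·Dx.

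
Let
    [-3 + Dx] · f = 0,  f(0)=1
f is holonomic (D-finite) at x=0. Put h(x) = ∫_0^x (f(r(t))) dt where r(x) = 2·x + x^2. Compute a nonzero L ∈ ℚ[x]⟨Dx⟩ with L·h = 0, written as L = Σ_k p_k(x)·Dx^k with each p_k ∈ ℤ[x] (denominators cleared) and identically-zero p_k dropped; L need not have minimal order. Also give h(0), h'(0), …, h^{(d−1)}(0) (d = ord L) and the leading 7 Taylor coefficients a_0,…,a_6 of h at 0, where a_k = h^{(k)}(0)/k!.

f: a_k = 1, 3, 9/2, 9/2, 27/8, 81/40, 81/80, …
h₀=f(r): pull back L_f along r ⇒ L₀.
Integrate: L := L₀·Dx.
L = (-6 - 6·x)·Dx + Dx^2  (order 2).
h: a_k = 0, 1, 3, 7, 27/2, 45/2, 333/10, …
ICs: h(0) = 0, h′(0) = 1.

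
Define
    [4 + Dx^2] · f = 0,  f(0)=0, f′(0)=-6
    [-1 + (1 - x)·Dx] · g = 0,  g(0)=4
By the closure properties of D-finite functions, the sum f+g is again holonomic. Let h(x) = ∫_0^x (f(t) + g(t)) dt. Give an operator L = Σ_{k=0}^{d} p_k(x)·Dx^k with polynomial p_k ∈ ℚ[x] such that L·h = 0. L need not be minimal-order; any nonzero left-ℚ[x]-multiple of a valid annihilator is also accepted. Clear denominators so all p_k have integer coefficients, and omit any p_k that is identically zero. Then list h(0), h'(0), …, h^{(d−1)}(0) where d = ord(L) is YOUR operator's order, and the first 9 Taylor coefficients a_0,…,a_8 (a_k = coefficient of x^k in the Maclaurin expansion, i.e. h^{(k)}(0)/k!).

L = (-20 + 16·x - 8·x^2)·Dx + (12 - 28·x + 24·x^2 - 8·x^3)·Dx^2 + (-5 + 4·x - 2·x^2)·Dx^3 + (3 - 7·x + 6·x^2 - 2·x^3)·Dx^4  (order 4).
h: a_k = 0, 4, -1, 4/3, 2, 4/5, 8/15, 4/7, 107/210, …
ICs: h(0) = 0, h′(0) = 4, h′′(0) = -2, h′′′(0) = 8.

f: a_k = 0, -6, 0, 4, 0, -4/5, 0, 8/105, 0, …
g: a_k = 4, 4, 4, 4, 4, 4, 4, 4, 4, …
Weyl lclm of L_f,L_g ⇒ L₀ (ord ≤ 3).
h=∫h₀ ⇒ L = L₀·Dx.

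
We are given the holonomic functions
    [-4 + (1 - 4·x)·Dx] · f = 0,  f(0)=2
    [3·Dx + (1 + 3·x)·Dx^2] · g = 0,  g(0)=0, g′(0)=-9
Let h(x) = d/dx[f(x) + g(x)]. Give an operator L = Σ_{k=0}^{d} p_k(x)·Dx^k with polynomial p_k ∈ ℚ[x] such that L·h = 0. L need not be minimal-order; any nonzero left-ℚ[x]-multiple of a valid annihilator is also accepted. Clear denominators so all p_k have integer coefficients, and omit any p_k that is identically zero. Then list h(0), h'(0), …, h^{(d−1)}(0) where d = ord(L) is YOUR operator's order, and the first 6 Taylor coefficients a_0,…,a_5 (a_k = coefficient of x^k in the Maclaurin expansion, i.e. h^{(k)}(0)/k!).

L = (432 + 288·x) + (78 + 720·x + 576·x^2)·Dx + (-11 - x + 144·x^2 + 144·x^3)·Dx^2  (order 2).
h: a_k = -1, 91, 303, 2291, 9511, 51339, …
ICs: h(0) = -1, h′(0) = 91.

f: a_k = 2, 8, 32, 128, 512, 2048, …
g: a_k = 0, -9, 27/2, -27, 243/4, -729/5, …
L₀ := lclm(L_f,L_g); ord L₀ ≤ 1+2.
Derive L from L₀ (diff closure).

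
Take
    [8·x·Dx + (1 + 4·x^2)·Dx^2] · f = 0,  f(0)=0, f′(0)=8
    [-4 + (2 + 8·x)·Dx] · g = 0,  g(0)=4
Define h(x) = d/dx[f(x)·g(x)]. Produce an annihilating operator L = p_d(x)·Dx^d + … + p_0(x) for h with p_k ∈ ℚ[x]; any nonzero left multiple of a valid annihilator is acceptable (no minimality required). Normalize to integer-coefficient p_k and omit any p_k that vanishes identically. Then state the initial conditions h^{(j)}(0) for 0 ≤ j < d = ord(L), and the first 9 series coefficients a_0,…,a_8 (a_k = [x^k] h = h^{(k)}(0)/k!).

f: a_k = 0, 8, 0, -32/3, 0, 128/5, 0, -512/7, 0, …
g: a_k = 4, 8, -8, 16, -40, 112, -336, 1056, -3432, …
h₀=f·g: eliminate ⇒ L₀, order ≤ 2·1.
Derive L from L₀ (diff closure).
L = (-4 + 160·x + 320·x^2 - 384·x^3 - 192·x^4) + (16 + 120·x + 432·x^2 + 544·x^3 - 1344·x^4 - 768·x^5)·Dx + (3 + 20·x + 24·x^2 - 16·x^3 - 16·x^4 - 384·x^5 - 256·x^6)·Dx^2  (order 2).
h: a_k = 32, 128, -320, 512/3, -1984/3, 27904/5, -289664/15, 5945344/105, -1474240/7, …
ICs: h(0) = 32, h′(0) = 128.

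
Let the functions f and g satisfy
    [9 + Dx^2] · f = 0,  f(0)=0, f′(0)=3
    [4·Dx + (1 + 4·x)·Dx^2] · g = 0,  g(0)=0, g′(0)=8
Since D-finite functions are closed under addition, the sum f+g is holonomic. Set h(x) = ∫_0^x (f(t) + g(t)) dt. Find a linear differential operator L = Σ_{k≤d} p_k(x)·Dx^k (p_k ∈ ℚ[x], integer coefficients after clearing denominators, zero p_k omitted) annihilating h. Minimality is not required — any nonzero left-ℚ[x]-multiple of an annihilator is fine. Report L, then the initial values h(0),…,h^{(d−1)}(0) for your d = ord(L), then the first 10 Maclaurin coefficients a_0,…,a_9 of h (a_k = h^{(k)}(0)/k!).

L = (3780 + 2592·x + 5184·x^2)·Dx^2 + (369 + 2124·x + 3888·x^2 + 5184·x^3)·Dx^3 + (420 + 288·x + 576·x^2)·Dx^4 + (41 + 236·x + 432·x^2 + 576·x^3)·Dx^5  (order 5).
h: a_k = 0, 0, 11/2, -16/3, 229/24, -128/5, 3293/48, -4096/21, 2621197/4480, -16384/9, …
ICs: h(0) = 0, h′(0) = 0, h′′(0) = 11, h′′′(0) = -32, h′′′′(0) = 229.

f: a_k = 0, 3, 0, -9/2, 0, 81/40, 0, -243/560, 0, 243/4480, …
g: a_k = 0, 8, -16, 128/3, -128, 2048/5, -4096/3, 32768/7, -16384, 524288/9, …
f+g: L₀ = lclm(L_f,L_g), ord ≤ 2+2.
h=∫₀ˣh₀: take L = L₀·Dx.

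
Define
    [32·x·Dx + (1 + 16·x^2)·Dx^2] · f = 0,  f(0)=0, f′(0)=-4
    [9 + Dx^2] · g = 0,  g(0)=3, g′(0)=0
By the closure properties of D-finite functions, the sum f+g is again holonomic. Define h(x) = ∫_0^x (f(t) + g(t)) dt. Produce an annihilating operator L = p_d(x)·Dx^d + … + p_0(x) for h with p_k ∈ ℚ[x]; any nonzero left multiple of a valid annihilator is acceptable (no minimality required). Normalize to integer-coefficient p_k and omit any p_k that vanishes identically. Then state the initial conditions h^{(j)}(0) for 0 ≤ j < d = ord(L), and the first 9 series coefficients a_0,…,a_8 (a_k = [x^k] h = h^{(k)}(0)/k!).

f: a_k = 0, -4, 0, 64/3, 0, -1024/5, 0, 16384/7, 0, …
g: a_k = 3, 0, -27/2, 0, 81/8, 0, -243/80, 0, 2187/4480, …
Weyl lclm of L_f,L_g ⇒ L₀ (ord ≤ 4).
h=∫h₀ ⇒ L = L₀·Dx.
L = (-52704·x + 967680·x^3 + 663552·x^5)·Dx^2 + (-207 + 13104·x^2 + 283392·x^4 + 331776·x^6)·Dx^3 + (-5856·x + 107520·x^3 + 73728·x^5)·Dx^4 + (-23 + 1456·x^2 + 31488·x^4 + 36864·x^6)·Dx^5  (order 5).
h: a_k = 0, 3, -2, -9/2, 16/3, 81/40, -512/15, -243/560, 2048/7, …
ICs: h(0) = 0, h′(0) = 3, h′′(0) = -4, h′′′(0) = -27, h′′′′(0) = 128.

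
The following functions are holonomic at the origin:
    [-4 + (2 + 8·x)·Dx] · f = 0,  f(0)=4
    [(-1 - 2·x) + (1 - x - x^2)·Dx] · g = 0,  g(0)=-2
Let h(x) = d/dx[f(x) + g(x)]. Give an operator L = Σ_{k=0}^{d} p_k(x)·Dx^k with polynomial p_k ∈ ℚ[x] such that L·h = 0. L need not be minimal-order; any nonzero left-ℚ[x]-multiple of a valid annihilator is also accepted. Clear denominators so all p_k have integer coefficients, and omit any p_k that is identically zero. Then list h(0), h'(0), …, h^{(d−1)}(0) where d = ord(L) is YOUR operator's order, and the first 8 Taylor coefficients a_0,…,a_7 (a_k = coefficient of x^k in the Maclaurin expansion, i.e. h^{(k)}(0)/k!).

L = (-42 - 132·x - 204·x^2 - 96·x^3 - 60·x^4) + (-3 - 96·x - 384·x^2 - 540·x^3 - 354·x^4 - 180·x^5)·Dx + (3 + 21·x + 33·x^2 - 26·x^3 - 78·x^4 - 98·x^5 - 40·x^6)·Dx^2  (order 2).
h: a_k = 6, -24, 30, -200, 480, -2172, 7098, -28000, …
ICs: h(0) = 6, h′(0) = -24.

f: a_k = 4, 8, -8, 16, -40, 112, -336, 1056, …
g: a_k = -2, -2, -4, -6, -10, -16, -26, -42, …
Weyl lclm of L_f,L_g ⇒ L₀ (ord ≤ 2).
h=h₀': d/dx-closure on L₀ ⇒ L.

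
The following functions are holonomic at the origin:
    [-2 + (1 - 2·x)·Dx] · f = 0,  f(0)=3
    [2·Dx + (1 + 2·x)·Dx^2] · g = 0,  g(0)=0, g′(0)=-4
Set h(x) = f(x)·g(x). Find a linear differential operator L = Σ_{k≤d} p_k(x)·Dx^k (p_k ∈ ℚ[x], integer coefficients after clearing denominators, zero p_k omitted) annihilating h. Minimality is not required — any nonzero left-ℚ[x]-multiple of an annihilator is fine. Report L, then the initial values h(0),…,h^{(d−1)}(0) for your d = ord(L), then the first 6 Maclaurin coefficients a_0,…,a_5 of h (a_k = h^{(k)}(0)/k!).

f: a_k = 3, 6, 12, 24, 48, 96, …
g: a_k = 0, -4, 4, -16/3, 8, -64/5, …
L₀ := L_f ⊗_s L_g (sym. prod.), ord ≤ 2.
L = 4 + (2 + 12·x)·Dx + (-1 + 4·x^2)·Dx^2  (order 2).
h: a_k = 0, -12, -12, -40, -56, -752/5, …
ICs: h(0) = 0, h′(0) = -12.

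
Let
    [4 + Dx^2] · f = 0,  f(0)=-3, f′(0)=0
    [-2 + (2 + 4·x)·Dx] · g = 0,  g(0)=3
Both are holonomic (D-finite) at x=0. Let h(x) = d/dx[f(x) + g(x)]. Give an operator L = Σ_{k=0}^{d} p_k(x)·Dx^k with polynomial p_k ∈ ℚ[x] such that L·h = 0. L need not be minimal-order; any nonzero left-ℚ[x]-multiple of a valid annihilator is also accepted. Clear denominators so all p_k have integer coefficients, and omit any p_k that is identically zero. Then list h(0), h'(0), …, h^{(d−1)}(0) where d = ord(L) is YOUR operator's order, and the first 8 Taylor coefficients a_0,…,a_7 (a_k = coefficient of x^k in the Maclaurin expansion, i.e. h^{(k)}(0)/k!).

L = (-76 - 64·x - 64·x^2) + (-28 - 120·x - 192·x^2 - 128·x^3)·Dx + (-19 - 16·x - 16·x^2)·Dx^2 + (-7 - 30·x - 48·x^2 - 32·x^3)·Dx^3  (order 3).
h: a_k = 3, 9, 9/2, -31/2, 105/8, -881/40, 693/16, -135391/1680, …
ICs: h(0) = 3, h′(0) = 9, h′′(0) = 9.

f: a_k = -3, 0, 6, 0, -2, 0, 4/15, 0, …
g: a_k = 3, 3, -3/2, 3/2, -15/8, 21/8, -63/16, 99/16, …
Sum ⇒ L₀ = lclm(L_f,L_g) in ℚ(x)⟨Dx⟩.
Differentiate: ansatz ord ≤ ord L₀ ⇒ L.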